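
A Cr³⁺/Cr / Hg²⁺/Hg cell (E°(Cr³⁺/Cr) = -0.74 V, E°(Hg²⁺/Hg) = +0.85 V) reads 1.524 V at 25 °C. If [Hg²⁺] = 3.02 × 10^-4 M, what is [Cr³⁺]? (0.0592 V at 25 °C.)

From the Nernst equation, log Q = n(E° − E)/0.0592 = 6(1.59 − 1.524)/0.0592 = 6.689, so Q = 4.89 × 10^6.
With Q = [Cr³⁺]^2/[Hg²⁺]^3 and the known concentrations, [Cr³⁺]^2 in the numerator gives [Cr³⁺] = 0.012 M.

0.012 M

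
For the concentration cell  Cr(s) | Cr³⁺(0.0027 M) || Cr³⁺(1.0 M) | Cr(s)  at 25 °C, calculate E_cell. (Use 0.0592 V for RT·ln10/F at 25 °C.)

Both half-cells are Cr³⁺/Cr, so E°_cell = 0. The concentrated side is the cathode; the cell reaction moves Cr³⁺ from high to low concentration with n = 3.
Q = [Cr³⁺]_dilute/[Cr³⁺]_conc = 0.0027/1.0 = 0.00270.
E = 0 − (0.0592/3) log Q = −(0.0592/3)(-2.569) = 0.0507 V.

0.051 V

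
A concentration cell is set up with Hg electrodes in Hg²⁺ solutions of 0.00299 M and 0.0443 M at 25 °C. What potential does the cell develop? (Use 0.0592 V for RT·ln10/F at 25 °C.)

Both half-cells are Hg²⁺/Hg, so E°_cell = 0. The concentrated side is the cathode; the cell reaction moves Hg²⁺ from high to low concentration with n = 2.
Q = [Hg²⁺]_dilute/[Hg²⁺]_conc = 0.00299/0.0443 = 0.0675.
E = 0 − (0.0592/2) log Q = −(0.0592/2)(-1.171) = 0.0347 V.

0.035 V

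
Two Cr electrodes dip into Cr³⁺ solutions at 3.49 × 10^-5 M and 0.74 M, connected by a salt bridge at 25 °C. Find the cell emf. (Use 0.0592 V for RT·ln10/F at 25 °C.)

0.085 V

Both half-cells are Cr³⁺/Cr, so E°_cell = 0. The concentrated side is the cathode; the cell reaction moves Cr³⁺ from high to low concentration with n = 3.
Q = [Cr³⁺]_dilute/[Cr³⁺]_conc = 3.49 × 10^-5/0.74 = 4.72 × 10^-5.
E = 0 − (0.0592/3) log Q = −(0.0592/3)(-4.326) = 0.0854 V.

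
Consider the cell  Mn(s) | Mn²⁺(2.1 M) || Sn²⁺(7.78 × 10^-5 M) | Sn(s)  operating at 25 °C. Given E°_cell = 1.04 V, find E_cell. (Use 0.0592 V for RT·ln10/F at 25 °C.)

0.909 V

Balancing electrons gives n = 2; the reaction quotient is Q = [Mn²⁺]/[Sn²⁺] = 2.7 × 10^4.
At 25 °C, E = E° − (0.0592/n) log Q = 1.04 − (0.0592/2)(4.431) = 1.040 − 0.131 = 0.909 V.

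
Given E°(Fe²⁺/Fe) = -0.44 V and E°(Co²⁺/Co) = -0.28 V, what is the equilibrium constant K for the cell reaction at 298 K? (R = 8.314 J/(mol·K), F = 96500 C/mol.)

E°_cell = -0.28 − (-0.44) = 0.16 V, with n = 2 electrons transferred.
At equilibrium E = 0, so the Nernst equation gives ln K = nFE°/RT = (2)(96500)(0.16)/((8.314)(298)) = 12.46.
K = e^12.46 = 2.6 × 10^5.

2.6 × 10^5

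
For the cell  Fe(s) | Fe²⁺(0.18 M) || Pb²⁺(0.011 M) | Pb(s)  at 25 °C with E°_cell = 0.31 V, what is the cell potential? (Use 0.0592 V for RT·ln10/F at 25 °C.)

0.274 V

Balancing electrons gives n = 2; the reaction quotient is Q = [Fe²⁺]/[Pb²⁺] = 16.4.
At 25 °C, E = E° − (0.0592/n) log Q = 0.31 − (0.0592/2)(1.214) = 0.310 − 0.036 = 0.274 V.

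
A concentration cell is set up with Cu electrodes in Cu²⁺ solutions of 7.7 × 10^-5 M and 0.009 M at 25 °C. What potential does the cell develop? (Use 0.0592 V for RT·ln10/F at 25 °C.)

0.061 V

Both half-cells are Cu²⁺/Cu, so E°_cell = 0. The concentrated side is the cathode; the cell reaction moves Cu²⁺ from high to low concentration with n = 2.
Q = [Cu²⁺]_dilute/[Cu²⁺]_conc = 7.7 × 10^-5/0.009 = 0.00856.
E = 0 − (0.0592/2) log Q = −(0.0592/2)(-2.068) = 0.0612 V.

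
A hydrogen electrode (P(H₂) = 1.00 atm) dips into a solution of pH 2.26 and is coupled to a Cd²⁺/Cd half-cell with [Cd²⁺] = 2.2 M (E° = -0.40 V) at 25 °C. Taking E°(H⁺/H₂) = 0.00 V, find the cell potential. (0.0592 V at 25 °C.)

0.26 V

The hydrogen couple is the cathode, so E°_cell = 0.40 V; n = 2.
[H⁺] = 10^(−2.26) = 0.0055 M, and Q = [Cd²⁺]·P(H₂) / [H⁺]^2 = 7.28 × 10^4.
E = E° − (0.0592/2) log Q = 0.40 − (0.0592/2)(4.862) = 0.256 V.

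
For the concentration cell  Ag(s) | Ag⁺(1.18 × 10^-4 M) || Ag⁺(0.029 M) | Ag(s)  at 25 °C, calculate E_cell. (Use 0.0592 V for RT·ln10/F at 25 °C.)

0.14 V

Both half-cells are Ag⁺/Ag, so E°_cell = 0. The concentrated side is the cathode; the cell reaction moves Ag⁺ from high to low concentration with n = 1.
Q = [Ag⁺]_dilute/[Ag⁺]_conc = 1.18 × 10^-4/0.029 = 0.00407.
E = 0 − (0.0592/1) log Q = −(0.0592/1)(-2.391) = 0.1415 V.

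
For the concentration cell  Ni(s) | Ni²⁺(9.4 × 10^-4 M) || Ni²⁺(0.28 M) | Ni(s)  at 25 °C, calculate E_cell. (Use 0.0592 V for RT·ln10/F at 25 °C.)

Both half-cells are Ni²⁺/Ni, so E°_cell = 0. The concentrated side is the cathode; the cell reaction moves Ni²⁺ from high to low concentration with n = 2.
Q = [Ni²⁺]_dilute/[Ni²⁺]_conc = 9.4 × 10^-4/0.28 = 0.00336.
E = 0 − (0.0592/2) log Q = −(0.0592/2)(-2.474) = 0.0732 V.

0.073 V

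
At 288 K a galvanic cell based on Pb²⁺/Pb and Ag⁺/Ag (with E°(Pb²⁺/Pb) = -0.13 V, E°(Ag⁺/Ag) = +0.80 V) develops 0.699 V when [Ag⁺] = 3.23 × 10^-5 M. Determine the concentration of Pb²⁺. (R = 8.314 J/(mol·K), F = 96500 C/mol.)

0.13 M

From the Nernst equation, ln Q = nF(E° − E)/RT = 2×96500×(0.93 − 0.699)/(8.314×288) = 18.619, so Q = 1.22 × 10^8.
With Q = [Pb²⁺]/[Ag⁺]^2 and the known concentrations, [Pb²⁺] in the numerator gives [Pb²⁺] = 0.13 M.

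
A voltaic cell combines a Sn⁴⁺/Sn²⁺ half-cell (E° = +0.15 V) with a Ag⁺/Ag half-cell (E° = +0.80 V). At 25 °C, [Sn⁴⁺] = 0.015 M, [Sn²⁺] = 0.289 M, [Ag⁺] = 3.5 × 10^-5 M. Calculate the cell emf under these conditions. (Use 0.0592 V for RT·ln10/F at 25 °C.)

0.424 V

The Ag⁺/Ag couple has the higher reduction potential and acts as the cathode, so E°_cell = +0.80 − (+0.15) = 0.65 V.
Balancing electrons gives n = 2; the reaction quotient is Q = [Sn⁴⁺]/([Sn²⁺]·[Ag⁺]^2) = 4.24 × 10^7.
At 25 °C, E = E° − (0.0592/n) log Q = 0.65 − (0.0592/2)(7.627) = 0.650 − 0.226 = 0.424 V.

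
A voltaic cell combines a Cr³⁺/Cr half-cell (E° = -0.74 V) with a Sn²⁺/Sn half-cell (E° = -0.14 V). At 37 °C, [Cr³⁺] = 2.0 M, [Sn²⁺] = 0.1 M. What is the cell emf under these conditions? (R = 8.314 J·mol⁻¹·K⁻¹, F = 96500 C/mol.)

The Sn²⁺/Sn couple has the higher reduction potential and acts as the cathode, so E°_cell = -0.14 − (-0.74) = 0.60 V.
Balancing electrons gives n = 6; the reaction quotient is Q = [Cr³⁺]^2/[Sn²⁺]^3 = 4000.
E = E° − (RT/nF) ln Q = 0.60 − (8.314×310)/(6×96500) × (8.294) = 0.600 − 0.037 = 0.563 V.

0.563 V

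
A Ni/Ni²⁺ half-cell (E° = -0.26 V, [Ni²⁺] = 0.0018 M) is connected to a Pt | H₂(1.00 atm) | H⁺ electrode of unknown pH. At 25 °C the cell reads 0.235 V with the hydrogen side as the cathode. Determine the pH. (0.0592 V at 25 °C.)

E°_cell = 0.26 V and n = 2.
log Q = n(E° − E)/0.0592 = 2×(0.26 − 0.235)/0.0592 = 0.845.
With Q = [Ni²⁺]·P(H₂) / [H⁺]^2, solving for [H⁺] gives log[H⁺] = -1.795, so pH = 1.79.

pH = 1.79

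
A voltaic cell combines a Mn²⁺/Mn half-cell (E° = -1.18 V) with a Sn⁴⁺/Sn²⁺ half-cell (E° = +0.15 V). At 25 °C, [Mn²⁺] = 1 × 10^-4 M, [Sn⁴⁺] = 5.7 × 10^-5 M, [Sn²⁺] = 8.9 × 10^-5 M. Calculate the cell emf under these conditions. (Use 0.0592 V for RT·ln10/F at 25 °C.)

1.44 V

The Sn⁴⁺/Sn²⁺ couple has the higher reduction potential and acts as the cathode, so E°_cell = +0.15 − (-1.18) = 1.33 V.
Balancing electrons gives n = 2; the reaction quotient is Q = [Mn²⁺]·[Sn²⁺]/[Sn⁴⁺] = 1.56 × 10^-4.
At 25 °C, E = E° − (0.0592/n) log Q = 1.33 − (0.0592/2)(-3.806) = 1.330 + 0.113 = 1.443 V.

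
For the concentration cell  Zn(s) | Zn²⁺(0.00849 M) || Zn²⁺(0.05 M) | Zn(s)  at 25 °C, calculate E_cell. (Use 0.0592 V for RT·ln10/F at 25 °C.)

0.023 V

Both half-cells are Zn²⁺/Zn, so E°_cell = 0. The concentrated side is the cathode; the cell reaction moves Zn²⁺ from high to low concentration with n = 2.
Q = [Zn²⁺]_dilute/[Zn²⁺]_conc = 0.00849/0.05 = 0.170.
E = 0 − (0.0592/2) log Q = −(0.0592/2)(-0.770) = 0.0228 V.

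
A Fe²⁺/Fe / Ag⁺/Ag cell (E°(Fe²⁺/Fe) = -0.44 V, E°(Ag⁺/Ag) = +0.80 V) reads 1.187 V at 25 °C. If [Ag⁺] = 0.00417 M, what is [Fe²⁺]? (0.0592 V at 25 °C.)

0.0011 M

From the Nernst equation, log Q = n(E° − E)/0.0592 = 2(1.24 − 1.187)/0.0592 = 1.791, so Q = 61.7.
With Q = [Fe²⁺]/[Ag⁺]^2 and the known concentrations, [Fe²⁺] in the numerator gives [Fe²⁺] = 0.0011 M.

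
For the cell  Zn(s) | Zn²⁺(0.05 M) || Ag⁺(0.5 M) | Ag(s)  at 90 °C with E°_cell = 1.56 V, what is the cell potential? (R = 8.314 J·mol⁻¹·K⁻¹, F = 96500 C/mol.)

Balancing electrons gives n = 2; the reaction quotient is Q = [Zn²⁺]/[Ag⁺]^2 = 0.200.
E = E° − (RT/nF) ln Q = 1.56 − (8.314×363)/(2×96500) × (-1.609) = 1.560 + 0.025 = 1.585 V.

1.59 V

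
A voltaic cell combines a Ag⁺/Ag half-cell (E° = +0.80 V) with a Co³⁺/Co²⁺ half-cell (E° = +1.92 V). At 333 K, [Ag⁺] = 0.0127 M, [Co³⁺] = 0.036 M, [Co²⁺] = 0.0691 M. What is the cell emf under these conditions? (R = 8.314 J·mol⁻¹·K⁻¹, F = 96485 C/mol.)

The Co³⁺/Co²⁺ couple has the higher reduction potential and acts as the cathode, so E°_cell = +1.92 − (+0.80) = 1.12 V.
Balancing electrons gives n = 1; the reaction quotient is Q = [Ag⁺]·[Co²⁺]/[Co³⁺] = 0.0244.
E = E° − (RT/nF) ln Q = 1.12 − (8.314×333)/(1×96485) × (-3.714) = 1.120 + 0.107 = 1.227 V.

1.23 V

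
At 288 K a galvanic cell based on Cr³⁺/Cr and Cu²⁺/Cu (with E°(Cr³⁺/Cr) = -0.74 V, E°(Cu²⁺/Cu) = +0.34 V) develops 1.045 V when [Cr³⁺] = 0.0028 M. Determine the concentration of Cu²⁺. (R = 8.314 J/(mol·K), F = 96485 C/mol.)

0.0012 M

From the Nernst equation, ln Q = nF(E° − E)/RT = 6×96485×(1.08 − 1.045)/(8.314×288) = 8.462, so Q = 4730.
With Q = [Cr³⁺]^2/[Cu²⁺]^3 and the known concentrations, [Cu²⁺]^3 in the denominator gives [Cu²⁺] = 0.0012 M.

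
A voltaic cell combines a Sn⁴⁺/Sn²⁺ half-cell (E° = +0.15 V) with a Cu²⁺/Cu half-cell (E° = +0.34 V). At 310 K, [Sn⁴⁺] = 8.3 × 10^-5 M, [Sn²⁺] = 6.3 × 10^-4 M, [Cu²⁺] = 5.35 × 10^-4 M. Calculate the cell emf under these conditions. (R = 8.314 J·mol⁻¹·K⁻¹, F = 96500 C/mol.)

The Cu²⁺/Cu couple has the higher reduction potential and acts as the cathode, so E°_cell = +0.34 − (+0.15) = 0.19 V.
Balancing electrons gives n = 2; the reaction quotient is Q = [Sn⁴⁺]/([Sn²⁺]·[Cu²⁺]) = 246.
E = E° − (RT/nF) ln Q = 0.19 − (8.314×310)/(2×96500) × (5.506) = 0.190 − 0.074 = 0.116 V.

0.116 V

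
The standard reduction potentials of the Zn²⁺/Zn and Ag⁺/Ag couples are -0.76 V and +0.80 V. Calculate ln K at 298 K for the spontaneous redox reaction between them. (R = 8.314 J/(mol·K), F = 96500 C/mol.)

ln K = 121.5

E°_cell = +0.80 − (-0.76) = 1.56 V, with n = 2 electrons transferred.
At equilibrium E = 0, so the Nernst equation gives ln K = nFE°/RT = (2)(96500)(1.56)/((8.314)(298)) = 121.52.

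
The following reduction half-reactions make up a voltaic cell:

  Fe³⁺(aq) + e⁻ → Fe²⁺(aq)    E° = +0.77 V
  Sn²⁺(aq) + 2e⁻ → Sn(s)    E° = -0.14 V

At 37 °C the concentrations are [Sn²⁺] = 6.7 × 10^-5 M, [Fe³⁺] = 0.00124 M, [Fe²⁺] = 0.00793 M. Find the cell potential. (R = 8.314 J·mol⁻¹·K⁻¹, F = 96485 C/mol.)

0.989 V

The Fe³⁺/Fe²⁺ couple has the higher reduction potential and acts as the cathode, so E°_cell = +0.77 − (-0.14) = 0.91 V.
Balancing electrons gives n = 2; the reaction quotient is Q = [Sn²⁺]·[Fe²⁺]^2/[Fe³⁺]^2 = 0.00274.
E = E° − (RT/nF) ln Q = 0.91 − (8.314×310)/(2×96485) × (-5.900) = 0.910 + 0.079 = 0.989 V.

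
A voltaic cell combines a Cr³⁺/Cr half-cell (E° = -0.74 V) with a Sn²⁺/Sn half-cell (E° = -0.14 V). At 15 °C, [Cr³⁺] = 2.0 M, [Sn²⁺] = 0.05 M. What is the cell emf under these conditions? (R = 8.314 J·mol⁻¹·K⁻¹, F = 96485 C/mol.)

0.557 V

The Sn²⁺/Sn couple has the higher reduction potential and acts as the cathode, so E°_cell = -0.14 − (-0.74) = 0.60 V.
Balancing electrons gives n = 6; the reaction quotient is Q = [Cr³⁺]^2/[Sn²⁺]^3 = 3.2 × 10^4.
E = E° − (RT/nF) ln Q = 0.60 − (8.314×288)/(6×96485) × (10.373) = 0.600 − 0.043 = 0.557 V.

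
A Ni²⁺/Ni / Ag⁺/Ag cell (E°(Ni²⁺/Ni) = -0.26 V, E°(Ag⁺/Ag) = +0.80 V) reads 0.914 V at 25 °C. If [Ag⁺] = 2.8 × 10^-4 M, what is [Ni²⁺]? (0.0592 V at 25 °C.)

From the Nernst equation, log Q = n(E° − E)/0.0592 = 2(1.06 − 0.914)/0.0592 = 4.932, so Q = 8.56 × 10^4.
With Q = [Ni²⁺]/[Ag⁺]^2 and the known concentrations, [Ni²⁺] in the numerator gives [Ni²⁺] = 0.0067 M.

0.0067 M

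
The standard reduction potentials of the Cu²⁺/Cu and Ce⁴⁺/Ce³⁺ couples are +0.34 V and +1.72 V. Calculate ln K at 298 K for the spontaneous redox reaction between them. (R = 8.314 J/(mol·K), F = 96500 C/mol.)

E°_cell = +1.72 − (+0.34) = 1.38 V, with n = 2 electrons transferred.
At equilibrium E = 0, so the Nernst equation gives ln K = nFE°/RT = (2)(96500)(1.38)/((8.314)(298)) = 107.50.

ln K = 107.5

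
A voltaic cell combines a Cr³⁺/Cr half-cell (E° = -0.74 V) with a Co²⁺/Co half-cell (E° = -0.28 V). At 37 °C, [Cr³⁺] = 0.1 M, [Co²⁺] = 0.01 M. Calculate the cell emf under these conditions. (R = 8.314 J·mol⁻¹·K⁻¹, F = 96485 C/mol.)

The Co²⁺/Co couple has the higher reduction potential and acts as the cathode, so E°_cell = -0.28 − (-0.74) = 0.46 V.
Balancing electrons gives n = 6; the reaction quotient is Q = [Cr³⁺]^2/[Co²⁺]^3 = 1 × 10^4.
E = E° − (RT/nF) ln Q = 0.46 − (8.314×310)/(6×96485) × (9.210) = 0.460 − 0.041 = 0.419 V.

0.419 V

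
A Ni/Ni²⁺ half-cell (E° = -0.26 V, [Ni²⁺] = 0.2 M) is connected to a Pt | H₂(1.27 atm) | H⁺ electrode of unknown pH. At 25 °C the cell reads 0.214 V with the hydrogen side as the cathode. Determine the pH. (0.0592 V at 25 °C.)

pH = 1.07

E°_cell = 0.26 V and n = 2.
log Q = n(E° − E)/0.0592 = 2×(0.26 − 0.214)/0.0592 = 1.554.
With Q = [Ni²⁺]·P(H₂) / [H⁺]^2, solving for [H⁺] gives log[H⁺] = -1.075, so pH = 1.07.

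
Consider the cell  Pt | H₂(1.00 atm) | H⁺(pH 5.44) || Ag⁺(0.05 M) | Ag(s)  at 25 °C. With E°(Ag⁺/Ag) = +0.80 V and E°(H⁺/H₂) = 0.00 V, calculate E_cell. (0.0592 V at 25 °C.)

The Ag⁺/Ag couple is the cathode, so E°_cell = 0.80 V; n = 2.
[H⁺] = 10^(−5.44) = 3.6 × 10^-6 M, and Q = [H⁺]^2 / ([Ag⁺]^2·P(H₂)) = 5.27 × 10^-9.
E = E° − (0.0592/2) log Q = 0.80 − (0.0592/2)(-8.278) = 1.045 V.

1.05 V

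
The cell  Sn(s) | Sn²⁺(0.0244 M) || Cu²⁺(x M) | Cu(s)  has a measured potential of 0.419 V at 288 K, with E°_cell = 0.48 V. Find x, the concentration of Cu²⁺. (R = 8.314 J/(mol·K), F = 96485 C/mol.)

From the Nernst equation, ln Q = nF(E° − E)/RT = 2×96485×(0.48 − 0.419)/(8.314×288) = 4.916, so Q = 136.
With Q = [Sn²⁺]/[Cu²⁺] and the known concentrations, [Cu²⁺] in the denominator gives [Cu²⁺] = 1.8 × 10^-4 M.

1.8 × 10^-4 M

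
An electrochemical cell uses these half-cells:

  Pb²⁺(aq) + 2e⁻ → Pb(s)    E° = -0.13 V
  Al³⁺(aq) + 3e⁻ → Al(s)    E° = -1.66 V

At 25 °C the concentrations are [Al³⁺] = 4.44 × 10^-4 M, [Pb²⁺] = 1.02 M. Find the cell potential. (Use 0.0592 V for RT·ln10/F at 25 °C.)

The Pb²⁺/Pb couple has the higher reduction potential and acts as the cathode, so E°_cell = -0.13 − (-1.66) = 1.53 V.
Balancing electrons gives n = 6; the reaction quotient is Q = [Al³⁺]^2/[Pb²⁺]^3 = 1.86 × 10^-7.
At 25 °C, E = E° − (0.0592/n) log Q = 1.53 − (0.0592/6)(-6.731) = 1.530 + 0.066 = 1.596 V.

1.60 V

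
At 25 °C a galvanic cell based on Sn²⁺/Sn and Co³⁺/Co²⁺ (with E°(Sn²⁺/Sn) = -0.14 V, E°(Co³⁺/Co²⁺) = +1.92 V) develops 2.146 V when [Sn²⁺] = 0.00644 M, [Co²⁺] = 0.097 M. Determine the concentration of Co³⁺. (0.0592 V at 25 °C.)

0.22 M

From the Nernst equation, log Q = n(E° − E)/0.0592 = 2(2.06 − 2.146)/0.0592 = -2.905, so Q = 0.00124.
With Q = [Sn²⁺]·[Co²⁺]^2/[Co³⁺]^2 and the known concentrations, [Co³⁺]^2 in the denominator gives [Co³⁺] = 0.22 M.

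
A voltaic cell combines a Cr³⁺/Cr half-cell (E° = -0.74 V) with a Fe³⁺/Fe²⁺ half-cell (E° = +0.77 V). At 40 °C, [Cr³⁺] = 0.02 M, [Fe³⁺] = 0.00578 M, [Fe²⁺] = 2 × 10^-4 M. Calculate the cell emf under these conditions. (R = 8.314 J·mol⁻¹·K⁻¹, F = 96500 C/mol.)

The Fe³⁺/Fe²⁺ couple has the higher reduction potential and acts as the cathode, so E°_cell = +0.77 − (-0.74) = 1.51 V.
Balancing electrons gives n = 3; the reaction quotient is Q = [Cr³⁺]·[Fe²⁺]^3/[Fe³⁺]^3 = 8.29 × 10^-7.
E = E° − (RT/nF) ln Q = 1.51 − (8.314×313)/(3×96500) × (-14.004) = 1.510 + 0.126 = 1.636 V.

1.64 V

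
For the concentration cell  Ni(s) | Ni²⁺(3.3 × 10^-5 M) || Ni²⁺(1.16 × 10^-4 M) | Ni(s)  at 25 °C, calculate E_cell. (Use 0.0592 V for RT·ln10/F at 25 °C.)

Both half-cells are Ni²⁺/Ni, so E°_cell = 0. The concentrated side is the cathode; the cell reaction moves Ni²⁺ from high to low concentration with n = 2.
Q = [Ni²⁺]_dilute/[Ni²⁺]_conc = 3.3 × 10^-5/1.16 × 10^-4 = 0.284.
E = 0 − (0.0592/2) log Q = −(0.0592/2)(-0.546) = 0.0162 V.

0.016 V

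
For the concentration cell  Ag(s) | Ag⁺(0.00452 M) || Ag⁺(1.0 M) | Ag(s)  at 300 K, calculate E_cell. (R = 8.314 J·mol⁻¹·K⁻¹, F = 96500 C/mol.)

Both half-cells are Ag⁺/Ag, so E°_cell = 0. The concentrated side is the cathode; the cell reaction moves Ag⁺ from high to low concentration with n = 1.
Q = [Ag⁺]_dilute/[Ag⁺]_conc = 0.00452/1.0 = 0.00452.
E = 0 − (RT/nF) ln Q = −((8.314×300)/(1×96500))(-5.399) = 0.1395 V.

0.14 V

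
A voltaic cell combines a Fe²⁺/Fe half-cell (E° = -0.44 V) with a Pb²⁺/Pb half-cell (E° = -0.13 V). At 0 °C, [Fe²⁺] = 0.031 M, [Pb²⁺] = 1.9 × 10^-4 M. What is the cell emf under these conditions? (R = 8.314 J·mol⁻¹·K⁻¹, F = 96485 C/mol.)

0.250 V

The Pb²⁺/Pb couple has the higher reduction potential and acts as the cathode, so E°_cell = -0.13 − (-0.44) = 0.31 V.
Balancing electrons gives n = 2; the reaction quotient is Q = [Fe²⁺]/[Pb²⁺] = 163.
E = E° − (RT/nF) ln Q = 0.31 − (8.314×273)/(2×96485) × (5.095) = 0.310 − 0.060 = 0.250 V.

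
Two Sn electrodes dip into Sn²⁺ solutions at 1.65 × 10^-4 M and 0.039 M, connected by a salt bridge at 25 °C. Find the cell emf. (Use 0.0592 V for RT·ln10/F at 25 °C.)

Both half-cells are Sn²⁺/Sn, so E°_cell = 0. The concentrated side is the cathode; the cell reaction moves Sn²⁺ from high to low concentration with n = 2.
Q = [Sn²⁺]_dilute/[Sn²⁺]_conc = 1.65 × 10^-4/0.039 = 0.00423.
E = 0 − (0.0592/2) log Q = −(0.0592/2)(-2.374) = 0.0703 V.

0.070 V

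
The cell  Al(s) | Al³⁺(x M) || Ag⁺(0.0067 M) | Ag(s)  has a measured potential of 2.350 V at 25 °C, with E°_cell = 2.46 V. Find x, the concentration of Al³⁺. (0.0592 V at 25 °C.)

0.11 M

From the Nernst equation, log Q = n(E° − E)/0.0592 = 3(2.46 − 2.350)/0.0592 = 5.574, so Q = 3.75 × 10^5.
With Q = [Al³⁺]/[Ag⁺]^3 and the known concentrations, [Al³⁺] in the numerator gives [Al³⁺] = 0.11 M.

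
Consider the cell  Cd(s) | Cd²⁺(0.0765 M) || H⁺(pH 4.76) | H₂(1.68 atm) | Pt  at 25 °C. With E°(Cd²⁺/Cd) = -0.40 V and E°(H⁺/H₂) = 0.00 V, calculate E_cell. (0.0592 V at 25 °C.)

The hydrogen couple is the cathode, so E°_cell = 0.40 V; n = 2.
[H⁺] = 10^(−4.76) = 1.7 × 10^-5 M, and Q = [Cd²⁺]·P(H₂) / [H⁺]^2 = 4.26 × 10^8.
E = E° − (0.0592/2) log Q = 0.40 − (0.0592/2)(8.629) = 0.145 V.

0.14 V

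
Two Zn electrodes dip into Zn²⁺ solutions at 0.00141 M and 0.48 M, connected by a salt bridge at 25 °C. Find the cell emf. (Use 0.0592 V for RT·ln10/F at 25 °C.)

Both half-cells are Zn²⁺/Zn, so E°_cell = 0. The concentrated side is the cathode; the cell reaction moves Zn²⁺ from high to low concentration with n = 2.
Q = [Zn²⁺]_dilute/[Zn²⁺]_conc = 0.00141/0.48 = 0.00294.
E = 0 − (0.0592/2) log Q = −(0.0592/2)(-2.532) = 0.0749 V.

0.075 V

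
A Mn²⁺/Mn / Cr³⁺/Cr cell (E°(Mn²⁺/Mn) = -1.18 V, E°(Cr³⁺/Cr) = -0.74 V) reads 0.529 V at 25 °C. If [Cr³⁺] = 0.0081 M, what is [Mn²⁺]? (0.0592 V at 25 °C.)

4 × 10^-5 M

From the Nernst equation, log Q = n(E° − E)/0.0592 = 6(0.44 − 0.529)/0.0592 = -9.020, so Q = 9.54 × 10^-10.
With Q = [Mn²⁺]^3/[Cr³⁺]^2 and the known concentrations, [Mn²⁺]^3 in the numerator gives [Mn²⁺] = 4 × 10^-5 M.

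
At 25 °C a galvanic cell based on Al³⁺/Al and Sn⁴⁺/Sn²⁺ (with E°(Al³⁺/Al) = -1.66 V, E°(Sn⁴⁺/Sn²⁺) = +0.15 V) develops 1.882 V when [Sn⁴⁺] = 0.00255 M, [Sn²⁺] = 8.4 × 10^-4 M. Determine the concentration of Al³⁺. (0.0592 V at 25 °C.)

0.0012 M

From the Nernst equation, log Q = n(E° − E)/0.0592 = 6(1.81 − 1.882)/0.0592 = -7.297, so Q = 5.04 × 10^-8.
With Q = [Al³⁺]^2·[Sn²⁺]^3/[Sn⁴⁺]^3 and the known concentrations, [Al³⁺]^2 in the numerator gives [Al³⁺] = 0.0012 M.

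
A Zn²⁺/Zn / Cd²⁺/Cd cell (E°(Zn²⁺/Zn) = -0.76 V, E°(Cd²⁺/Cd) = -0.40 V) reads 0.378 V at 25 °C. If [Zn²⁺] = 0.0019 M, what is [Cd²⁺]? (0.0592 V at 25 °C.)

From the Nernst equation, log Q = n(E° − E)/0.0592 = 2(0.36 − 0.378)/0.0592 = -0.608, so Q = 0.247.
With Q = [Zn²⁺]/[Cd²⁺] and the known concentrations, [Cd²⁺] in the denominator gives [Cd²⁺] = 0.0077 M.

0.0077 M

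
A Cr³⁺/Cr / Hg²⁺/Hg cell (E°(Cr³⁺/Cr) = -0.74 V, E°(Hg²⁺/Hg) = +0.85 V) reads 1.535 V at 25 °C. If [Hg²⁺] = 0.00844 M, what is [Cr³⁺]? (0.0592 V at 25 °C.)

From the Nernst equation, log Q = n(E° − E)/0.0592 = 6(1.59 − 1.535)/0.0592 = 5.574, so Q = 3.75 × 10^5.
With Q = [Cr³⁺]^2/[Hg²⁺]^3 and the known concentrations, [Cr³⁺]^2 in the numerator gives [Cr³⁺] = 0.47 M.

0.47 M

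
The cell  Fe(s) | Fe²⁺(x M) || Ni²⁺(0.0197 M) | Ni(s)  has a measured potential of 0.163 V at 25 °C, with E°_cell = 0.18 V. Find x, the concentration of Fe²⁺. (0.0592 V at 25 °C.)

0.074 M

From the Nernst equation, log Q = n(E° − E)/0.0592 = 2(0.18 − 0.163)/0.0592 = 0.574, so Q = 3.75.
With Q = [Fe²⁺]/[Ni²⁺] and the known concentrations, [Fe²⁺] in the numerator gives [Fe²⁺] = 0.074 M.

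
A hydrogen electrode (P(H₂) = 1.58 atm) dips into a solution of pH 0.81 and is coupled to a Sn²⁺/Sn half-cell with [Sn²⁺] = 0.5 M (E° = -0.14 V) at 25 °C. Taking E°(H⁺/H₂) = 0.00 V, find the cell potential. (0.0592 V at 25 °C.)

The hydrogen couple is the cathode, so E°_cell = 0.14 V; n = 2.
[H⁺] = 10^(−0.81) = 0.15 M, and Q = [Sn²⁺]·P(H₂) / [H⁺]^2 = 32.9.
E = E° − (0.0592/2) log Q = 0.14 − (0.0592/2)(1.518) = 0.095 V.

0.095 V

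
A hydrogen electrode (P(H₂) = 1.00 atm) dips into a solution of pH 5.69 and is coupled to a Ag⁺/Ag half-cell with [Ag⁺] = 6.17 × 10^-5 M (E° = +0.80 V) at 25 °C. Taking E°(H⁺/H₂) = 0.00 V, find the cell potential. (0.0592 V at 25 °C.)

0.89 V

The Ag⁺/Ag couple is the cathode, so E°_cell = 0.80 V; n = 2.
[H⁺] = 10^(−5.69) = 2 × 10^-6 M, and Q = [H⁺]^2 / ([Ag⁺]^2·P(H₂)) = 0.00110.
E = E° − (0.0592/2) log Q = 0.80 − (0.0592/2)(-2.961) = 0.888 V.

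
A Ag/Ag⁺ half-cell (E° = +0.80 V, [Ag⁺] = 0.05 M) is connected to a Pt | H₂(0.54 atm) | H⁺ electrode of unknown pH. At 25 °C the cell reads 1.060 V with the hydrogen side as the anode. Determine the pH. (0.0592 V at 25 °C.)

E°_cell = 0.80 V and n = 2.
log Q = n(E° − E)/0.0592 = 2×(0.80 − 1.060)/0.0592 = -8.784.
With Q = [H⁺]^2 / ([Ag⁺]^2·P(H₂)), solving for [H⁺] gives log[H⁺] = -5.827, so pH = 5.83.

pH = 5.83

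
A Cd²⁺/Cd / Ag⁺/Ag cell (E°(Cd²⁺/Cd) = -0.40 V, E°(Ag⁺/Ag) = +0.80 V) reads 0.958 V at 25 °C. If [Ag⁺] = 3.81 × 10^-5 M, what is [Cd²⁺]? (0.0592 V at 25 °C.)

From the Nernst equation, log Q = n(E° − E)/0.0592 = 2(1.20 − 0.958)/0.0592 = 8.176, so Q = 1.5 × 10^8.
With Q = [Cd²⁺]/[Ag⁺]^2 and the known concentrations, [Cd²⁺] in the numerator gives [Cd²⁺] = 0.22 M.

0.22 M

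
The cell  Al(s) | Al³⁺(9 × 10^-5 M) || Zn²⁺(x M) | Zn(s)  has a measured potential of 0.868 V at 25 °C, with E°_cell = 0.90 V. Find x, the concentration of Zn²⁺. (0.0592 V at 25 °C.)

1.7 × 10^-4 M

From the Nernst equation, log Q = n(E° − E)/0.0592 = 6(0.90 − 0.868)/0.0592 = 3.243, so Q = 1750.
With Q = [Al³⁺]^2/[Zn²⁺]^3 and the known concentrations, [Zn²⁺]^3 in the denominator gives [Zn²⁺] = 1.7 × 10^-4 M.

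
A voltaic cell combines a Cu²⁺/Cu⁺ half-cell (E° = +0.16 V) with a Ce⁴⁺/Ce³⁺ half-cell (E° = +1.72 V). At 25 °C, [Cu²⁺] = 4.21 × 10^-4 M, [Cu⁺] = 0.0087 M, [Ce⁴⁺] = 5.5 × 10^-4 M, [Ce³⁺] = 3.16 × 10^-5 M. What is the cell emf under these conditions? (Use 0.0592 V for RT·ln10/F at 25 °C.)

1.71 V

The Ce⁴⁺/Ce³⁺ couple has the higher reduction potential and acts as the cathode, so E°_cell = +1.72 − (+0.16) = 1.56 V.
Balancing electrons gives n = 1; the reaction quotient is Q = [Cu²⁺]·[Ce³⁺]/([Cu⁺]·[Ce⁴⁺]) = 0.00278.
At 25 °C, E = E° − (0.0592/n) log Q = 1.56 − (0.0592/1)(-2.556) = 1.560 + 0.151 = 1.711 V.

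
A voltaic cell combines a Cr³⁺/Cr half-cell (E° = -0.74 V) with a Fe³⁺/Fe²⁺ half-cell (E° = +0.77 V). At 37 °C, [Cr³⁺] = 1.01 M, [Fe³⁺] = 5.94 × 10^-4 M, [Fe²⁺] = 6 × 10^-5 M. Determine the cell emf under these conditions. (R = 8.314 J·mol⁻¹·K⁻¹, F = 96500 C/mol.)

The Fe³⁺/Fe²⁺ couple has the higher reduction potential and acts as the cathode, so E°_cell = +0.77 − (-0.74) = 1.51 V.
Balancing electrons gives n = 3; the reaction quotient is Q = [Cr³⁺]·[Fe²⁺]^3/[Fe³⁺]^3 = 0.00104.
E = E° − (RT/nF) ln Q = 1.51 − (8.314×310)/(3×96500) × (-6.868) = 1.510 + 0.061 = 1.571 V.

1.57 V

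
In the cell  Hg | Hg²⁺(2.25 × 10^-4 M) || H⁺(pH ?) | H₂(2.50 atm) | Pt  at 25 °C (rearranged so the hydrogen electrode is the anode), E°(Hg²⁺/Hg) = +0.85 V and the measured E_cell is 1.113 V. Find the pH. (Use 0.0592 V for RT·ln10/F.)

E°_cell = 0.85 V and n = 2.
log Q = n(E° − E)/0.0592 = 2×(0.85 − 1.113)/0.0592 = -8.885.
With Q = [H⁺]^2 / ([Hg²⁺]·P(H₂)), solving for [H⁺] gives log[H⁺] = -6.068, so pH = 6.07.

pH = 6.07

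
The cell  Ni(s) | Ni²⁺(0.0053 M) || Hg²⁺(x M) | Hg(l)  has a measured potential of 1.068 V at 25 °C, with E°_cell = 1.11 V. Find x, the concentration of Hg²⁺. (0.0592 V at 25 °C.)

2 × 10^-4 M

From the Nernst equation, log Q = n(E° − E)/0.0592 = 2(1.11 − 1.068)/0.0592 = 1.419, so Q = 26.2.
With Q = [Ni²⁺]/[Hg²⁺] and the known concentrations, [Hg²⁺] in the denominator gives [Hg²⁺] = 2 × 10^-4 M.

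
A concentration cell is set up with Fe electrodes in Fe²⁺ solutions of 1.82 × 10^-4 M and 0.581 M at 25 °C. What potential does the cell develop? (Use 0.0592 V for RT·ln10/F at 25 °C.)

Both half-cells are Fe²⁺/Fe, so E°_cell = 0. The concentrated side is the cathode; the cell reaction moves Fe²⁺ from high to low concentration with n = 2.
Q = [Fe²⁺]_dilute/[Fe²⁺]_conc = 1.82 × 10^-4/0.581 = 3.13 × 10^-4.
E = 0 − (0.0592/2) log Q = −(0.0592/2)(-3.504) = 0.1037 V.

0.10 V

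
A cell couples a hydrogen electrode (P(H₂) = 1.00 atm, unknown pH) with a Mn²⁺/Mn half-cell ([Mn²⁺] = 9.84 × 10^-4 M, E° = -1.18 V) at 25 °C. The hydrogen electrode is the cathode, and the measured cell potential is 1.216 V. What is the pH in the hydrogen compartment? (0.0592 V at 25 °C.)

E°_cell = 1.18 V and n = 2.
log Q = n(E° − E)/0.0592 = 2×(1.18 − 1.216)/0.0592 = -1.216.
With Q = [Mn²⁺]·P(H₂) / [H⁺]^2, solving for [H⁺] gives log[H⁺] = -0.895, so pH = 0.90.

pH = 0.90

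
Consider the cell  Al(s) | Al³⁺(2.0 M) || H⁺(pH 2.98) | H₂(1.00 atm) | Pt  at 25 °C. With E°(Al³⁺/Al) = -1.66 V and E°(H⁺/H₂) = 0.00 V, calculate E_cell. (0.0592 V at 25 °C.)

The hydrogen couple is the cathode, so E°_cell = 1.66 V; n = 6.
[H⁺] = 10^(−2.98) = 0.0010 M, and Q = [Al³⁺]^2·P(H₂)^3 / [H⁺]^6 = 3.03 × 10^18.
E = E° − (0.0592/6) log Q = 1.66 − (0.0592/6)(18.482) = 1.478 V.

1.48 V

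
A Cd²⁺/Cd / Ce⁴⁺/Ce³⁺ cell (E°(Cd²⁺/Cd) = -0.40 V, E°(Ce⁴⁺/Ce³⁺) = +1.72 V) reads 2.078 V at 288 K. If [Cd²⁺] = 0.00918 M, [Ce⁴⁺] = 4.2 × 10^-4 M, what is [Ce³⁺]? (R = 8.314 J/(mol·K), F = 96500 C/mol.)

0.024 M

From the Nernst equation, ln Q = nF(E° − E)/RT = 2×96500×(2.12 − 2.078)/(8.314×288) = 3.385, so Q = 29.5.
With Q = [Cd²⁺]·[Ce³⁺]^2/[Ce⁴⁺]^2 and the known concentrations, [Ce³⁺]^2 in the numerator gives [Ce³⁺] = 0.024 M.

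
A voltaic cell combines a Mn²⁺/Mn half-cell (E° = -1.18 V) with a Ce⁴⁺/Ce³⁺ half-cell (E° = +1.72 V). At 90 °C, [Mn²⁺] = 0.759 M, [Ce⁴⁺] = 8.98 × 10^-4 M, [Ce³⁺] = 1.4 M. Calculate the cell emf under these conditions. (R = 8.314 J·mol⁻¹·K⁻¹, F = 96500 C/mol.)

The Ce⁴⁺/Ce³⁺ couple has the higher reduction potential and acts as the cathode, so E°_cell = +1.72 − (-1.18) = 2.90 V.
Balancing electrons gives n = 2; the reaction quotient is Q = [Mn²⁺]·[Ce³⁺]^2/[Ce⁴⁺]^2 = 1.84 × 10^6.
E = E° − (RT/nF) ln Q = 2.90 − (8.314×363)/(2×96500) × (14.428) = 2.900 − 0.226 = 2.674 V.

2.67 V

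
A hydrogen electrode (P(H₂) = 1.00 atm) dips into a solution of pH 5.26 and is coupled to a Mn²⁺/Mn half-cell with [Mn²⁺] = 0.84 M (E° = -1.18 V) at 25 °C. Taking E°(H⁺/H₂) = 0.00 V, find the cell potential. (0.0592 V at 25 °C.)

The hydrogen couple is the cathode, so E°_cell = 1.18 V; n = 2.
[H⁺] = 10^(−5.26) = 5.5 × 10^-6 M, and Q = [Mn²⁺]·P(H₂) / [H⁺]^2 = 2.78 × 10^10.
E = E° − (0.0592/2) log Q = 1.18 − (0.0592/2)(10.444) = 0.871 V.

0.87 V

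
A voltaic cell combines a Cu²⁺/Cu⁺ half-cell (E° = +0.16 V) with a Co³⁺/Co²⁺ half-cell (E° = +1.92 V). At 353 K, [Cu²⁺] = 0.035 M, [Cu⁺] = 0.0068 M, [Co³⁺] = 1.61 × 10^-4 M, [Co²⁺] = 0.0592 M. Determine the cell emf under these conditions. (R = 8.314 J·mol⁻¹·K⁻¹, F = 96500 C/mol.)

The Co³⁺/Co²⁺ couple has the higher reduction potential and acts as the cathode, so E°_cell = +1.92 − (+0.16) = 1.76 V.
Balancing electrons gives n = 1; the reaction quotient is Q = [Cu²⁺]·[Co²⁺]/([Cu⁺]·[Co³⁺]) = 1890.
E = E° − (RT/nF) ln Q = 1.76 − (8.314×353)/(1×96500) × (7.546) = 1.760 − 0.229 = 1.531 V.

1.53 V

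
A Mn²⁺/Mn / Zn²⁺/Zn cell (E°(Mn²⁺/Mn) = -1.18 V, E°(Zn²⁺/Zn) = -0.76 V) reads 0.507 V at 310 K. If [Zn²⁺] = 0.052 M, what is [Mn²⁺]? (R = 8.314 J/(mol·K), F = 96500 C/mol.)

7.7 × 10^-5 M

From the Nernst equation, ln Q = nF(E° − E)/RT = 2×96500×(0.42 − 0.507)/(8.314×310) = -6.515, so Q = 0.00148.
With Q = [Mn²⁺]/[Zn²⁺] and the known concentrations, [Mn²⁺] in the numerator gives [Mn²⁺] = 7.7 × 10^-5 M.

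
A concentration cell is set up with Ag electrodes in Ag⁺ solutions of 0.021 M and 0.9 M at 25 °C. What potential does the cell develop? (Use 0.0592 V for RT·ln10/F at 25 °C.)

0.097 V

Both half-cells are Ag⁺/Ag, so E°_cell = 0. The concentrated side is the cathode; the cell reaction moves Ag⁺ from high to low concentration with n = 1.
Q = [Ag⁺]_dilute/[Ag⁺]_conc = 0.021/0.9 = 0.0233.
E = 0 − (0.0592/1) log Q = −(0.0592/1)(-1.632) = 0.0966 V.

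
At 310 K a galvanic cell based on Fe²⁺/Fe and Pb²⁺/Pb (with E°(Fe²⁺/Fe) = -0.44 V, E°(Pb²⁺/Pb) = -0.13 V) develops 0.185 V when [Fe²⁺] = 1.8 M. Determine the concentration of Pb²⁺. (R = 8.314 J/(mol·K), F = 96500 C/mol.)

From the Nernst equation, ln Q = nF(E° − E)/RT = 2×96500×(0.31 − 0.185)/(8.314×310) = 9.360, so Q = 1.16 × 10^4.
With Q = [Fe²⁺]/[Pb²⁺] and the known concentrations, [Pb²⁺] in the denominator gives [Pb²⁺] = 1.5 × 10^-4 M.

1.5 × 10^-4 M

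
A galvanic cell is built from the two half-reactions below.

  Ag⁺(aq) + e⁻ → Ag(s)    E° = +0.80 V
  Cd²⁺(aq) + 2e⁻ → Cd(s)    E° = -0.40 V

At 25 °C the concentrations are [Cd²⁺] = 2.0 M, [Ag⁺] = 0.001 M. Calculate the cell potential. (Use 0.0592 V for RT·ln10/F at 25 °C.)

1.01 V

The Ag⁺/Ag couple has the higher reduction potential and acts as the cathode, so E°_cell = +0.80 − (-0.40) = 1.20 V.
Balancing electrons gives n = 2; the reaction quotient is Q = [Cd²⁺]/[Ag⁺]^2 = 2 × 10^6.
At 25 °C, E = E° − (0.0592/n) log Q = 1.20 − (0.0592/2)(6.301) = 1.200 − 0.187 = 1.013 V.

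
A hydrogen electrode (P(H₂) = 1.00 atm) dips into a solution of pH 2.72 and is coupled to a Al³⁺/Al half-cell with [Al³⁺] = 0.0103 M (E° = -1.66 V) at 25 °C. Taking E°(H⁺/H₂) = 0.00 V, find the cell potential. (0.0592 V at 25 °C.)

1.54 V

The hydrogen couple is the cathode, so E°_cell = 1.66 V; n = 6.
[H⁺] = 10^(−2.72) = 0.0019 M, and Q = [Al³⁺]^2·P(H₂)^3 / [H⁺]^6 = 2.22 × 10^12.
E = E° − (0.0592/6) log Q = 1.66 − (0.0592/6)(12.346) = 1.538 V.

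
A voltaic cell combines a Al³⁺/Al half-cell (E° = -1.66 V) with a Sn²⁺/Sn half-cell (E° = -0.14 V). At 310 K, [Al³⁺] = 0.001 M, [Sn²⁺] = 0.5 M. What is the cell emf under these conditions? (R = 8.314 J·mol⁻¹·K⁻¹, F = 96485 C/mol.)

The Sn²⁺/Sn couple has the higher reduction potential and acts as the cathode, so E°_cell = -0.14 − (-1.66) = 1.52 V.
Balancing electrons gives n = 6; the reaction quotient is Q = [Al³⁺]^2/[Sn²⁺]^3 = 8 × 10^-6.
E = E° − (RT/nF) ln Q = 1.52 − (8.314×310)/(6×96485) × (-11.736) = 1.520 + 0.052 = 1.572 V.

1.57 V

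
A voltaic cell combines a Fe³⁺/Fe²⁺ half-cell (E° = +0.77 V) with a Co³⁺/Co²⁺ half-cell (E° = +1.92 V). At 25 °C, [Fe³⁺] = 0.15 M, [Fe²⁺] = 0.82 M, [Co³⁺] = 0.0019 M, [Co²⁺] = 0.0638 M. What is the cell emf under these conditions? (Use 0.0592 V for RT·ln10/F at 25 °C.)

1.10 V

The Co³⁺/Co²⁺ couple has the higher reduction potential and acts as the cathode, so E°_cell = +1.92 − (+0.77) = 1.15 V.
Balancing electrons gives n = 1; the reaction quotient is Q = [Fe³⁺]·[Co²⁺]/([Fe²⁺]·[Co³⁺]) = 6.14.
At 25 °C, E = E° − (0.0592/n) log Q = 1.15 − (0.0592/1)(0.788) = 1.150 − 0.047 = 1.103 V.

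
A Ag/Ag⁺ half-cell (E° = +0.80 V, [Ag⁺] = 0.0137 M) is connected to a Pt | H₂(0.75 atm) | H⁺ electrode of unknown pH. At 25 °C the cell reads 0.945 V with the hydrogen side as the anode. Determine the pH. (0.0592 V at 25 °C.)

pH = 4.38

E°_cell = 0.80 V and n = 2.
log Q = n(E° − E)/0.0592 = 2×(0.80 − 0.945)/0.0592 = -4.899.
With Q = [H⁺]^2 / ([Ag⁺]^2·P(H₂)), solving for [H⁺] gives log[H⁺] = -4.375, so pH = 4.38.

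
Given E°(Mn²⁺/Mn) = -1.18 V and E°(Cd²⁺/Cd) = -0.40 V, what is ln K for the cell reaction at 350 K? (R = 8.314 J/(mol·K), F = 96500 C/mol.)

E°_cell = -0.40 − (-1.18) = 0.78 V, with n = 2 electrons transferred.
At equilibrium E = 0, so the Nernst equation gives ln K = nFE°/RT = (2)(96500)(0.78)/((8.314)(350)) = 51.73.

ln K = 51.7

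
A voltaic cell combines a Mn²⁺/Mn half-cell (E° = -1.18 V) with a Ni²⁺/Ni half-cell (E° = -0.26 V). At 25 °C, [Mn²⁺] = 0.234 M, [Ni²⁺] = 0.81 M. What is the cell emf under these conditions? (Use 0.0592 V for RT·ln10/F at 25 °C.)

The Ni²⁺/Ni couple has the higher reduction potential and acts as the cathode, so E°_cell = -0.26 − (-1.18) = 0.92 V.
Balancing electrons gives n = 2; the reaction quotient is Q = [Mn²⁺]/[Ni²⁺] = 0.289.
At 25 °C, E = E° − (0.0592/n) log Q = 0.92 − (0.0592/2)(-0.539) = 0.920 + 0.016 = 0.936 V.

0.936 V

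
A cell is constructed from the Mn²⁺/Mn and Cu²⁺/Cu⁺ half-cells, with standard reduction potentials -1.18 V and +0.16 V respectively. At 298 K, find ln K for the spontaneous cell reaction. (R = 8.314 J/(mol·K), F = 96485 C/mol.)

ln K = 104.4

E°_cell = +0.16 − (-1.18) = 1.34 V, with n = 2 electrons transferred.
At equilibrium E = 0, so the Nernst equation gives ln K = nFE°/RT = (2)(96485)(1.34)/((8.314)(298)) = 104.37.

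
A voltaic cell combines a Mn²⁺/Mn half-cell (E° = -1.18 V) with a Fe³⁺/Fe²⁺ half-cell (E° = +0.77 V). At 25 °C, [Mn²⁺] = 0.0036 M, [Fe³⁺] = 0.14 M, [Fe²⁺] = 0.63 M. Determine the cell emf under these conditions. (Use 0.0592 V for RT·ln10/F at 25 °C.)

The Fe³⁺/Fe²⁺ couple has the higher reduction potential and acts as the cathode, so E°_cell = +0.77 − (-1.18) = 1.95 V.
Balancing electrons gives n = 2; the reaction quotient is Q = [Mn²⁺]·[Fe²⁺]^2/[Fe³⁺]^2 = 0.0729.
At 25 °C, E = E° − (0.0592/n) log Q = 1.95 − (0.0592/2)(-1.137) = 1.950 + 0.034 = 1.984 V.

1.98 V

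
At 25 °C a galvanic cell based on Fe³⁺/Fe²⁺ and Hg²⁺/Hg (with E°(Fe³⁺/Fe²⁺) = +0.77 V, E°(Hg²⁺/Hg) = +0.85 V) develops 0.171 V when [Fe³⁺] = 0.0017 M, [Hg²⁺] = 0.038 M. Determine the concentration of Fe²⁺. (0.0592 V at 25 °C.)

From the Nernst equation, log Q = n(E° − E)/0.0592 = 2(0.08 − 0.171)/0.0592 = -3.074, so Q = 8.43 × 10^-4.
With Q = [Fe³⁺]^2/([Fe²⁺]^2·[Hg²⁺]) and the known concentrations, [Fe²⁺]^2 in the denominator gives [Fe²⁺] = 0.3 M.

0.3 M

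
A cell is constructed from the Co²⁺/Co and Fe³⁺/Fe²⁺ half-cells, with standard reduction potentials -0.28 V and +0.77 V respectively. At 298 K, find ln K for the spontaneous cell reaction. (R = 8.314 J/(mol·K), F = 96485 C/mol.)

ln K = 81.8

E°_cell = +0.77 − (-0.28) = 1.05 V, with n = 2 electrons transferred.
At equilibrium E = 0, so the Nernst equation gives ln K = nFE°/RT = (2)(96485)(1.05)/((8.314)(298)) = 81.78.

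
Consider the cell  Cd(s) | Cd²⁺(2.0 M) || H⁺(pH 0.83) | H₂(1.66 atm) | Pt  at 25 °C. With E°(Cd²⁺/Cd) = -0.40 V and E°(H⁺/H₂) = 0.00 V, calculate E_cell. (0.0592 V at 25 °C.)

The hydrogen couple is the cathode, so E°_cell = 0.40 V; n = 2.
[H⁺] = 10^(−0.83) = 0.15 M, and Q = [Cd²⁺]·P(H₂) / [H⁺]^2 = 152.
E = E° − (0.0592/2) log Q = 0.40 − (0.0592/2)(2.181) = 0.335 V.

0.34 V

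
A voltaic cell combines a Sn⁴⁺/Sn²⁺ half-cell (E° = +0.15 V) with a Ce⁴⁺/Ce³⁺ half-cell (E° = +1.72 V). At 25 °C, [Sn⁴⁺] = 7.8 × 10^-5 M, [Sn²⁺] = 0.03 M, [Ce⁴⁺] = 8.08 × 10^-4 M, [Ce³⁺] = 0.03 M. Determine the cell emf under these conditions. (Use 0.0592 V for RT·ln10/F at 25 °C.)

The Ce⁴⁺/Ce³⁺ couple has the higher reduction potential and acts as the cathode, so E°_cell = +1.72 − (+0.15) = 1.57 V.
Balancing electrons gives n = 2; the reaction quotient is Q = [Sn⁴⁺]·[Ce³⁺]^2/([Sn²⁺]·[Ce⁴⁺]^2) = 3.58.
At 25 °C, E = E° − (0.0592/n) log Q = 1.57 − (0.0592/2)(0.554) = 1.570 − 0.016 = 1.554 V.

1.55 V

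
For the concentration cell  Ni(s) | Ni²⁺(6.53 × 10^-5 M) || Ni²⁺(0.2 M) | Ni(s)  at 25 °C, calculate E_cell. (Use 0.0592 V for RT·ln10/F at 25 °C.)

Both half-cells are Ni²⁺/Ni, so E°_cell = 0. The concentrated side is the cathode; the cell reaction moves Ni²⁺ from high to low concentration with n = 2.
Q = [Ni²⁺]_dilute/[Ni²⁺]_conc = 6.53 × 10^-5/0.2 = 3.26 × 10^-4.
E = 0 − (0.0592/2) log Q = −(0.0592/2)(-3.486) = 0.1032 V.

0.10 V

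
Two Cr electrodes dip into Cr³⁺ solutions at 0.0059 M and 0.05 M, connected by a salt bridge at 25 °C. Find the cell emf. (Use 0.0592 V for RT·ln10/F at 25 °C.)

0.018 V

Both half-cells are Cr³⁺/Cr, so E°_cell = 0. The concentrated side is the cathode; the cell reaction moves Cr³⁺ from high to low concentration with n = 3.
Q = [Cr³⁺]_dilute/[Cr³⁺]_conc = 0.0059/0.05 = 0.118.
E = 0 − (0.0592/3) log Q = −(0.0592/3)(-0.928) = 0.0183 V.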